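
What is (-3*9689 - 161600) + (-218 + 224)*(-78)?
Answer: -191135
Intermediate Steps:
(-3*9689 - 161600) + (-218 + 224)*(-78) = (-29067 - 161600) + 6*(-78) = -190667 - 468 = -191135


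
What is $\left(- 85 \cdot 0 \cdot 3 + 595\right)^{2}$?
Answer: $354025$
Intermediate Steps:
$\left(- 85 \cdot 0 \cdot 3 + 595\right)^{2} = \left(\left(-85\right) 0 + 595\right)^{2} = \left(0 + 595\right)^{2} = 595^{2} = 354025$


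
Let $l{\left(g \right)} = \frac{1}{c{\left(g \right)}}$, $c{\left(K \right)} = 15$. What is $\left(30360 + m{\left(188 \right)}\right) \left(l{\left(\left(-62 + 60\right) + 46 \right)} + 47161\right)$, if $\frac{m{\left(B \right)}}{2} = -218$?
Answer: $\frac{21168716384}{15} \approx 1.4112 \cdot 10^{9}$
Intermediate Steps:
$m{\left(B \right)} = -436$ ($m{\left(B \right)} = 2 \left(-218\right) = -436$)
$l{\left(g \right)} = \frac{1}{15}$
$\left(30360 + m{\left(188 \right)}\right) \left(l{\left(\left(-62 + 60\right) + 46 \right)} + 47161\right) = \left(30360 - 436\right) \left(\frac{1}{15} + 47161\right) = 29924 \cdot \frac{707416}{15} = \frac{21168716384}{15}$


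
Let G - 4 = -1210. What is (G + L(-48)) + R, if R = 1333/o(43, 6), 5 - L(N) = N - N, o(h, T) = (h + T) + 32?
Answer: -95948/81 ≈ -1184.5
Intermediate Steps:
G = -1206 (G = 4 - 1210 = -1206)
o(h, T) = 32 + T + h (o(h, T) = (T + h) + 32 = 32 + T + h)
L(N) = 5 (L(N) = 5 - (N - N) = 5 - 1*0 = 5 + 0 = 5)
R = 1333/81 (R = 1333/(32 + 6 + 43) = 1333/81 ≈ 16.457)
(G + L(-48)) + R = (-1206 + 5) + 1333/81 = -1201 + 1333/81 = -95948/81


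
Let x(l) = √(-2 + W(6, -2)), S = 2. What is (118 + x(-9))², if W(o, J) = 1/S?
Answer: (236 + I*√6)²/4 ≈ 13923.0 + 289.04*I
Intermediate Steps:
W(o, J) = ½ (W(o, J) = 1/2 = ½)
x(l) = I*√6/2 (x(l) = √(-2 + ½) = √(-3/2) = I*√6/2)
(118 + x(-9))² = (118 + I*√6/2)²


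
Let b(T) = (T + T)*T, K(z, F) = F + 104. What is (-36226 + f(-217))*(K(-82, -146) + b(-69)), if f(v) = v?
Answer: -345479640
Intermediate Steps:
K(z, F) = 104 + F
b(T) = 2*T**2 (b(T) = (2*T)*T = 2*T**2)
(-36226 + f(-217))*(K(-82, -146) + b(-69)) = (-36226 - 217)*((104 - 146) + 2*(-69)**2) = -36443*(-42 + 2*4761) = -36443*(-42 + 9522) = -36443*9480 = -345479640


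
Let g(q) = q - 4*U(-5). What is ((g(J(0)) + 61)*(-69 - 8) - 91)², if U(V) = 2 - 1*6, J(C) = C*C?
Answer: 36240400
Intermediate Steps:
J(C) = C²
U(V) = -4 (U(V) = 2 - 6 = -4)
g(q) = 16 + q (g(q) = q - 4*(-4) = q + 16 = 16 + q)
((g(J(0)) + 61)*(-69 - 8) - 91)² = (((16 + 0²) + 61)*(-69 - 8) - 91)² = (((16 + 0) + 61)*(-77) - 91)² = ((16 + 61)*(-77) - 91)² = (77*(-77) - 91)² = (-5929 - 91)² = (-6020)² = 36240400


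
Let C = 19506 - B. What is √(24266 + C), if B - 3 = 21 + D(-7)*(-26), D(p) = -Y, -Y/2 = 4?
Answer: 6*√1221 ≈ 209.66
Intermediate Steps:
Y = -8 (Y = -2*4 = -8)
D(p) = 8 (D(p) = -1*(-8) = 8)
B = -184 (B = 3 + (21 + 8*(-26)) = 3 + (21 - 208) = 3 - 187 = -184)
C = 19690 (C = 19506 - 1*(-184) = 19506 + 184 = 19690)
√(24266 + C) = √(24266 + 19690) = √43956 = 6*√1221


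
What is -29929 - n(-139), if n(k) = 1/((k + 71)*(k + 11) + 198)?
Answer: -266427959/8902 ≈ -29929.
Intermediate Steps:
n(k) = 1/(198 + (11 + k)*(71 + k)) (n(k) = 1/((71 + k)*(11 + k) + 198) = 1/((11 + k)*(71 + k) + 198) = 1/(198 + (11 + k)*(71 + k)))
-29929 - n(-139) = -29929 - 1/(979 + (-139)² + 82*(-139)) = -29929 - 1/(979 + 19321 - 11398) = -29929 - 1/8902 = -266427959/8902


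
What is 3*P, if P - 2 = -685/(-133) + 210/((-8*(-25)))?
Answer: 65439/2660 ≈ 24.601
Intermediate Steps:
P = 21813/2660 (P = 2 + (-685/(-133) + 210/((-8*(-25)))) = 2 + (-685*(-1/133) + 210/200) = 2 + (685/133 + 210*(1/200)) = 2 + (685/133 + 21/20) = 2 + 16493/2660 = 21813/2660 ≈ 8.2004)
3*P = 3*(21813/2660) = 65439/2660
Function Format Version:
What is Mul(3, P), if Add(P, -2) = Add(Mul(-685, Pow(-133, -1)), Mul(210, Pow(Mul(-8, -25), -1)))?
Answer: Rational(65439, 2660) ≈ 24.601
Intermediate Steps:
P = Rational(21813, 2660) (P = Add(2, Add(Mul(-685, Pow(-133, -1)), Mul(210, Pow(Mul(-8, -25), -1)))) = Add(2, Add(Mul(-685, Rational(-1, 133)), Mul(210, Pow(200, -1)))) = Add(2, Add(Rational(685, 133), Mul(210, Rational(1, 200)))) = Add(2, Add(Rational(685, 133), Rational(21, 20))) = Add(2, Rational(16493, 2660)) = Rational(21813, 2660) ≈ 8.2004)
Mul(3, P) = Mul(3, Rational(21813, 2660)) = Rational(65439, 2660)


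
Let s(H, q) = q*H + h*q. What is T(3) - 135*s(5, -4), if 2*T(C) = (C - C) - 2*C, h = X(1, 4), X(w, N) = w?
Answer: 3237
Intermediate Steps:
h = 1
s(H, q) = q + H*q (s(H, q) = q*H + 1*q = H*q + q = q + H*q)
T(C) = -C (T(C) = ((C - C) - 2*C)/2 = (0 - 2*C)/2 = (-2*C)/2 = -C)
T(3) - 135*s(5, -4) = -1*3 - (-540)*(1 + 5) = -3 - (-540)*6 = -3 - 135*(-24) = -3 + 3240 = 3237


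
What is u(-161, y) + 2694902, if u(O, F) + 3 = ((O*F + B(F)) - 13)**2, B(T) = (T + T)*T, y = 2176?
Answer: 83167161572508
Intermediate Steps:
B(T) = 2*T**2 (B(T) = (2*T)*T = 2*T**2)
u(O, F) = -3 + (-13 + 2*F**2 + F*O)**2 (u(O, F) = -3 + ((O*F + 2*F**2) - 13)**2 = -3 + ((F*O + 2*F**2) - 13)**2 = -3 + ((2*F**2 + F*O) - 13)**2 = -3 + (-13 + 2*F**2 + F*O)**2)
u(-161, y) + 2694902 = (-3 + (-13 + 2*2176**2 + 2176*(-161))**2) + 2694902 = (-3 + (-13 + 2*4734976 - 350336)**2) + 2694902 = (-3 + (-13 + 9469952 - 350336)**2) + 2694902 = (-3 + 9119603**2) + 2694902 = (-3 + 83167158877609) + 2694902 = 83167158877606 + 2694902 = 83167161572508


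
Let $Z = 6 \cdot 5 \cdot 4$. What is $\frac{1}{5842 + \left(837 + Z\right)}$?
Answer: $\frac{1}{6799} \approx 0.00014708$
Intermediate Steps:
$Z = 120$ ($Z = 30 \cdot 4 = 120$)
$\frac{1}{5842 + \left(837 + Z\right)} = \frac{1}{5842 + \left(837 + 120\right)} = \frac{1}{5842 + 957} = \frac{1}{6799}$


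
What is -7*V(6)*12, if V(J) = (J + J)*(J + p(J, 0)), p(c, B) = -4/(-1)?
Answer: -10080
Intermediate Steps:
p(c, B) = 4 (p(c, B) = -4*(-1) = 4)
V(J) = 2*J*(4 + J) (V(J) = (J + J)*(J + 4) = (2*J)*(4 + J) = 2*J*(4 + J))
-7*V(6)*12 = -14*6*(4 + 6)*12 = -14*6*10*12 = -7*120*12 = -840*12 = -10080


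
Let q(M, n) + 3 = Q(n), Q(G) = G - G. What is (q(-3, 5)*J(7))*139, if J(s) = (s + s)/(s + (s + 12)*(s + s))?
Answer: -278/13 ≈ -21.385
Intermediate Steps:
J(s) = 2*s/(s + 2*s*(12 + s)) (J(s) = (2*s)/(s + (12 + s)*(2*s)) = (2*s)/(s + 2*s*(12 + s)) = 2*s/(s + 2*s*(12 + s)))
Q(G) = 0
q(M, n) = -3 (q(M, n) = -3 + 0 = -3)
(q(-3, 5)*J(7))*139 = -6/(25 + 2*7)*139 = -6/(25 + 14)*139 = -6/39*139 = -3*2/39*139 = -2/13*139 = -278/13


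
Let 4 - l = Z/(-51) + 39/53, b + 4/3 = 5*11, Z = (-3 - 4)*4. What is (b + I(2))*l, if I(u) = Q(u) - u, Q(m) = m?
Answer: 1181579/8109 ≈ 145.71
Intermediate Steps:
Z = -28 (Z = -7*4 = -28)
b = 161/3 (b = -4/3 + 5*11 = -4/3 + 55 = 161/3 ≈ 53.667)
l = 7339/2703 (l = 4 - (-28/(-51) + 39/53) = 4 - (-28*(-1/51) + 39*(1/53)) = 4 - (28/51 + 39/53) = 4 - 1*3473/2703 = 4 - 3473/2703 = 7339/2703 ≈ 2.7151)
I(u) = 0 (I(u) = u - u = 0)
(b + I(2))*l = (161/3 + 0)*(7339/2703) = (161/3)*(7339/2703) = 1181579/8109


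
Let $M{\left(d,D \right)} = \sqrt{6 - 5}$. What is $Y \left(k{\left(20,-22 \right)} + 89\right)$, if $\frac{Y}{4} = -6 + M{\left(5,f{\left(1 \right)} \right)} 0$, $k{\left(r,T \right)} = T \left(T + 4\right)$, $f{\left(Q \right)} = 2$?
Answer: $-11640$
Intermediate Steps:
$M{\left(d,D \right)} = 1$ ($M{\left(d,D \right)} = \sqrt{1} = 1$)
$k{\left(r,T \right)} = T \left(4 + T\right)$
$Y = -24$ ($Y = 4 \left(-6 + 1 \cdot 0\right) = 4 \left(-6 + 0\right) = 4 \left(-6\right) = -24$)
$Y \left(k{\left(20,-22 \right)} + 89\right) = - 24 \left(- 22 \left(4 - 22\right) + 89\right) = - 24 \left(\left(-22\right) \left(-18\right) + 89\right) = - 24 \left(396 + 89\right) = \left(-24\right) 485 = -11640$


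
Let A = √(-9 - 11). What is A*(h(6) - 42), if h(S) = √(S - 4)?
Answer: 2*I*√5*(-42 + √2) ≈ -181.51*I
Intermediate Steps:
A = 2*I*√5 (A = √(-20) = 2*I*√5 ≈ 4.4721*I)
h(S) = √(-4 + S)
A*(h(6) - 42) = (2*I*√5)*(√(-4 + 6) - 42) = (2*I*√5)*(√2 - 42) = (2*I*√5)*(-42 + √2) = 2*I*√5*(-42 + √2)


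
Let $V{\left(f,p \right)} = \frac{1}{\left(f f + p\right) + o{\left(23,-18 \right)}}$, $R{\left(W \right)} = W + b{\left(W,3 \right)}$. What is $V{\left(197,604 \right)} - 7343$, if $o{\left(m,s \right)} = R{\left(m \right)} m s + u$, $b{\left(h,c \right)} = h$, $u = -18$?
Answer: $- \frac{149437392}{20351} \approx -7343.0$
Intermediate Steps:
$R{\left(W \right)} = 2 W$ ($R{\left(W \right)} = W + W = 2 W$)
$o{\left(m,s \right)} = -18 + 2 s m^{2}$ ($o{\left(m,s \right)} = 2 m m s - 18 = 2 m^{2} s - 18 = 2 s m^{2} - 18 = -18 + 2 s m^{2}$)
$V{\left(f,p \right)} = \frac{1}{-19062 + p + f^{2}}$ ($V{\left(f,p \right)} = \frac{1}{\left(f f + p\right) + \left(-18 + 2 \left(-18\right) 23^{2}\right)} = \frac{1}{\left(f^{2} + p\right) + \left(-18 + 2 \left(-18\right) 529\right)} = \frac{1}{\left(p + f^{2}\right) - 19062} = \frac{1}{-19062 + p + f^{2}}$)
$V{\left(197,604 \right)} - 7343 = \frac{1}{-19062 + 604 + 197^{2}} - 7343 = \frac{1}{-19062 + 604 + 38809} - 7343 = \frac{1}{20351} - 7343 = - \frac{149437392}{20351}$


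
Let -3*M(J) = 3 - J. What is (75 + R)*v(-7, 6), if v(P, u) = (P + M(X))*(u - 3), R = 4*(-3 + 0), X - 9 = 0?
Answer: -945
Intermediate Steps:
X = 9 (X = 9 + 0 = 9)
M(J) = -1 + J/3 (M(J) = -(3 - J)/3 = -1 + J/3)
R = -12 (R = 4*(-3) = -12)
v(P, u) = (-3 + u)*(2 + P) (v(P, u) = (P + (-1 + (1/3)*9))*(u - 3) = (P + (-1 + 3))*(-3 + u) = (P + 2)*(-3 + u) = (2 + P)*(-3 + u) = (-3 + u)*(2 + P))
(75 + R)*v(-7, 6) = (75 - 12)*(-6 - 3*(-7) + 2*6 - 7*6) = 63*(-6 + 21 + 12 - 42) = 63*(-15) = -945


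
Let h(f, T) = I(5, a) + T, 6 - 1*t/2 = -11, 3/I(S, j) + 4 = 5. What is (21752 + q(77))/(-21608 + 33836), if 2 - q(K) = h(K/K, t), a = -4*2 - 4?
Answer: 7239/4076 ≈ 1.7760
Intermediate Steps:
a = -12 (a = -8 - 4 = -12)
I(S, j) = 3 (I(S, j) = 3/(-4 + 5) = 3/1 = 3*1 = 3)
t = 34 (t = 12 - 2*(-11) = 12 + 22 = 34)
h(f, T) = 3 + T
q(K) = -35 (q(K) = 2 - (3 + 34) = 2 - 1*37 = 2 - 37 = -35)
(21752 + q(77))/(-21608 + 33836) = (21752 - 35)/(-21608 + 33836) = 21717/12228 = 21717*(1/12228) = 7239/4076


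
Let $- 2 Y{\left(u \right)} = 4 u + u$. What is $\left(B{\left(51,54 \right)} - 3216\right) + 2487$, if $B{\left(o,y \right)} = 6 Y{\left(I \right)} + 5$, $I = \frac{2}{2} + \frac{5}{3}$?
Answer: $-764$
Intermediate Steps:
$I = \frac{8}{3}$ ($I = 2 \cdot \frac{1}{2} + 5 \cdot \frac{1}{3} = 1 + \frac{5}{3} = \frac{8}{3} \approx 2.6667$)
$Y{\left(u \right)} = - \frac{5 u}{2}$ ($Y{\left(u \right)} = - \frac{4 u + u}{2} = - \frac{5 u}{2}$)
$B{\left(o,y \right)} = -35$ ($B{\left(o,y \right)} = 6 \left(\left(- \frac{5}{2}\right) \frac{8}{3}\right) + 5 = 6 \left(- \frac{20}{3}\right) + 5 = -40 + 5 = -35$)
$\left(B{\left(51,54 \right)} - 3216\right) + 2487 = \left(-35 - 3216\right) + 2487 = -3251 + 2487 = -764$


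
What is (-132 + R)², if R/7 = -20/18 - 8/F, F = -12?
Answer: 1478656/81 ≈ 18255.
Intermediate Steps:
R = -28/9 (R = 7*(-20/18 - 8/(-12)) = 7*(-20*1/18 - 8*(-1/12)) = 7*(-10/9 + ⅔) = 7*(-4/9) = -28/9 ≈ -3.1111)
(-132 + R)² = (-132 - 28/9)² = (-1216/9)² = 1478656/81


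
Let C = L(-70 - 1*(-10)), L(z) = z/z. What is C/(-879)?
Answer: -1/879 ≈ -0.0011377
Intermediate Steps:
L(z) = 1
C = 1
C/(-879) = 1/(-879) = 1*(-1/879) = -1/879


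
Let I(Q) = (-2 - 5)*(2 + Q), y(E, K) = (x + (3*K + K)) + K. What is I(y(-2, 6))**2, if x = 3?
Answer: 60025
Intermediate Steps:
y(E, K) = 3 + 5*K (y(E, K) = (3 + (3*K + K)) + K = (3 + 4*K) + K = 3 + 5*K)
I(Q) = -14 - 7*Q (I(Q) = -7*(2 + Q) = -14 - 7*Q)
I(y(-2, 6))**2 = (-14 - 7*(3 + 5*6))**2 = (-14 - 7*(3 + 30))**2 = (-14 - 7*33)**2 = (-14 - 231)**2 = (-245)**2 = 60025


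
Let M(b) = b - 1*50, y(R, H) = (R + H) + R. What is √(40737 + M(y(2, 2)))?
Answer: √40693 ≈ 201.73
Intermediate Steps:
y(R, H) = H + 2*R (y(R, H) = (H + R) + R = H + 2*R)
M(b) = -50 + b (M(b) = b - 50 = -50 + b)
√(40737 + M(y(2, 2))) = √(40737 + (-50 + (2 + 2*2))) = √(40737 + (-50 + (2 + 4))) = √(40737 + (-50 + 6)) = √(40737 - 44) = √40693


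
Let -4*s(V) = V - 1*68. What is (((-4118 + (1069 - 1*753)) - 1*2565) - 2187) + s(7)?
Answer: -34155/4 ≈ -8538.8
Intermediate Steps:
s(V) = 17 - V/4 (s(V) = -(V - 1*68)/4 = -(V - 68)/4 = -(-68 + V)/4 = 17 - V/4)
(((-4118 + (1069 - 1*753)) - 1*2565) - 2187) + s(7) = (((-4118 + (1069 - 1*753)) - 1*2565) - 2187) + (17 - 1/4*7) = (((-4118 + (1069 - 753)) - 2565) - 2187) + (17 - 7/4) = (((-4118 + 316) - 2565) - 2187) + 61/4 = ((-3802 - 2565) - 2187) + 61/4 = (-6367 - 2187) + 61/4 = -8554 + 61/4 = -34155/4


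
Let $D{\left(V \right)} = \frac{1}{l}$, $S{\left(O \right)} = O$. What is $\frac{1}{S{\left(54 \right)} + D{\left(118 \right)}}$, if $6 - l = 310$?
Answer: $\frac{304}{16415} \approx 0.01852$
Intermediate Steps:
$l = -304$ ($l = 6 - 310 = -304$)
$D{\left(V \right)} = - \frac{1}{304}$ ($D{\left(V \right)} = \frac{1}{-304} = - \frac{1}{304}$)
$\frac{1}{S{\left(54 \right)} + D{\left(118 \right)}} = \frac{1}{54 - \frac{1}{304}} = \frac{1}{\frac{16415}{304}} = \frac{304}{16415}$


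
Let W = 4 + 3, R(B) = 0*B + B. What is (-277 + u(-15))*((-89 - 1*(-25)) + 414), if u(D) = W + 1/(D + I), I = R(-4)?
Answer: -1795850/19 ≈ -94518.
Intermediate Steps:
R(B) = B (R(B) = 0 + B = B)
I = -4
W = 7
u(D) = 7 + 1/(-4 + D) (u(D) = 7 + 1/(D - 4) = 7 + 1/(-4 + D))
(-277 + u(-15))*((-89 - 1*(-25)) + 414) = (-277 + (-27 + 7*(-15))/(-4 - 15))*((-89 - 1*(-25)) + 414) = (-277 + (-27 - 105)/(-19))*((-89 + 25) + 414) = (-277 - 1/19*(-132))*(-64 + 414) = (-277 + 132/19)*350 = -5131/19*350 = -1795850/19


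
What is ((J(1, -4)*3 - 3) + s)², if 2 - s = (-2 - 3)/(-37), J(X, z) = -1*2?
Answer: 69696/1369 ≈ 50.910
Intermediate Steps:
J(X, z) = -2
s = 69/37 (s = 2 - (-2 - 3)/(-37) = 2 - (-5)*(-1)/37 = 2 - 1*5/37 = 2 - 5/37 = 69/37 ≈ 1.8649)
((J(1, -4)*3 - 3) + s)² = ((-2*3 - 3) + 69/37)² = ((-6 - 3) + 69/37)² = (-9 + 69/37)² = (-264/37)² = 69696/1369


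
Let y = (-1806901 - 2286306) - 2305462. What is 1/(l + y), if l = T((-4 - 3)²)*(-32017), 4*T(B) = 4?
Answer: -1/6430686 ≈ -1.5550e-7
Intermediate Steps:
T(B) = 1 (T(B) = (¼)*4 = 1)
l = -32017 (l = 1*(-32017) = -32017)
y = -6398669 (y = -4093207 - 2305462 = -6398669)
1/(l + y) = 1/(-32017 - 6398669) = 1/(-6430686) = -1/6430686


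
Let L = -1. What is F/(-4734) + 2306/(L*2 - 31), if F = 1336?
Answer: -1826782/26037 ≈ -70.161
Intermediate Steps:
F/(-4734) + 2306/(L*2 - 31) = 1336/(-4734) + 2306/(-1*2 - 31) = 1336*(-1/4734) + 2306/(-2 - 31) = -668/2367 + 2306/(-33) = -668/2367 + 2306*(-1/33) = -668/2367 - 2306/33 = -1826782/26037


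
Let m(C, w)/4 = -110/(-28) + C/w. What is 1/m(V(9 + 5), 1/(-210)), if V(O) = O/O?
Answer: -7/5770 ≈ -0.0012132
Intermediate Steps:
V(O) = 1
m(C, w) = 110/7 + 4*C/w (m(C, w) = 4*(-110/(-28) + C/w) = 4*(-110*(-1/28) + C/w) = 4*(55/14 + C/w) = 110/7 + 4*C/w)
1/m(V(9 + 5), 1/(-210)) = 1/(110/7 + 4*1/1/(-210)) = 1/(110/7 + 4*1/(-1/210)) = 1/(110/7 + 4*1*(-210)) = 1/(110/7 - 840) = 1/(-5770/7) = -7/5770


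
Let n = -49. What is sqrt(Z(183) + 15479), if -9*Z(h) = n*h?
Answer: sqrt(148278)/3 ≈ 128.36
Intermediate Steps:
Z(h) = 49*h/9 (Z(h) = -(-49)*h/9 = 49*h/9)
sqrt(Z(183) + 15479) = sqrt((49/9)*183 + 15479) = sqrt(2989/3 + 15479) = sqrt(49426/3) = sqrt(148278)/3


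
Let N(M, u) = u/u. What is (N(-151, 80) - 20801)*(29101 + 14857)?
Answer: -914326400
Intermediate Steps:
N(M, u) = 1
(N(-151, 80) - 20801)*(29101 + 14857) = (1 - 20801)*(29101 + 14857) = -20800*43958 = -914326400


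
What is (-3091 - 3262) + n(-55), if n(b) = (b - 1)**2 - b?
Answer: -3162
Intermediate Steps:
n(b) = (-1 + b)**2 - b
(-3091 - 3262) + n(-55) = (-3091 - 3262) + ((-1 - 55)**2 - 1*(-55)) = -6353 + ((-56)**2 + 55) = -6353 + (3136 + 55) = -6353 + 3191 = -3162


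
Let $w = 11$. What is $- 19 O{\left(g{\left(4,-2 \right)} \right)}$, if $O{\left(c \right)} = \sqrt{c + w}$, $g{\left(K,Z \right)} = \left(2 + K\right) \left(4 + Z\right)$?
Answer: $- 19 \sqrt{23} \approx -91.121$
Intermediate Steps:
$O{\left(c \right)} = \sqrt{11 + c}$ ($O{\left(c \right)} = \sqrt{c + 11} = \sqrt{11 + c}$)
$- 19 O{\left(g{\left(4,-2 \right)} \right)} = - 19 \sqrt{11 + \left(8 + 2 \left(-2\right) + 4 \cdot 4 + 4 \left(-2\right)\right)} = - 19 \sqrt{11 + \left(8 - 4 + 16 - 8\right)} = - 19 \sqrt{11 + 12} = - 19 \sqrt{23}$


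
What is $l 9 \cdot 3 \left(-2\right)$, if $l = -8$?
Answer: $432$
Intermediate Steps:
$l 9 \cdot 3 \left(-2\right) = \left(-8\right) 9 \cdot 3 \left(-2\right) = \left(-72\right) \left(-6\right) = 432$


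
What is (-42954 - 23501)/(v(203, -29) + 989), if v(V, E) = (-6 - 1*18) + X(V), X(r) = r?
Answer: -66455/1168 ≈ -56.896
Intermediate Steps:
v(V, E) = -24 + V (v(V, E) = (-6 - 1*18) + V = (-6 - 18) + V = -24 + V)
(-42954 - 23501)/(v(203, -29) + 989) = (-42954 - 23501)/((-24 + 203) + 989) = -66455/(179 + 989) = -66455/1168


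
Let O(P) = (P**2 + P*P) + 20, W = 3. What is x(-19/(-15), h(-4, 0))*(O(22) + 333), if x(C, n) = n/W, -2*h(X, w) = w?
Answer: 0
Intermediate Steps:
h(X, w) = -w/2
O(P) = 20 + 2*P**2 (O(P) = (P**2 + P**2) + 20 = 2*P**2 + 20 = 20 + 2*P**2)
x(C, n) = n/3
x(-19/(-15), h(-4, 0))*(O(22) + 333) = ((-1/2*0)/3)*((20 + 2*22**2) + 333) = ((1/3)*0)*((20 + 2*484) + 333) = 0*((20 + 968) + 333) = 0*(988 + 333) = 0*1321 = 0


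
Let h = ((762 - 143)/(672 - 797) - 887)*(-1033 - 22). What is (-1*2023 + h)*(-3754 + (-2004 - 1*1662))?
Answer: -34836393956/5 ≈ -6.9673e+9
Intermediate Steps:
h = 23525234/25 (h = (619/(-125) - 887)*(-1055) = (619*(-1/125) - 887)*(-1055) = (-619/125 - 887)*(-1055) = -111494/125*(-1055) = 23525234/25 ≈ 9.4101e+5)
(-1*2023 + h)*(-3754 + (-2004 - 1*1662)) = (-1*2023 + 23525234/25)*(-3754 + (-2004 - 1*1662)) = (-2023 + 23525234/25)*(-3754 + (-2004 - 1662)) = 23474659*(-3754 - 3666)/25 = (23474659/25)*(-7420) = -34836393956/5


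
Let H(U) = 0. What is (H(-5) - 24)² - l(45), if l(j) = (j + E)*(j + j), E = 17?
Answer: -5004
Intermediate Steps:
l(j) = 2*j*(17 + j) (l(j) = (j + 17)*(j + j) = (17 + j)*(2*j) = 2*j*(17 + j))
(H(-5) - 24)² - l(45) = (0 - 24)² - 2*45*(17 + 45) = (-24)² - 2*45*62 = 576 - 1*5580 = 576 - 5580 = -5004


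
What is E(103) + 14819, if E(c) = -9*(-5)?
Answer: 14864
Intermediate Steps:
E(c) = 45
E(103) + 14819 = 45 + 14819 = 14864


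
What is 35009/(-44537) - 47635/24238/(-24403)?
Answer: -20704998789231/26342740929818 ≈ -0.78598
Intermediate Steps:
35009/(-44537) - 47635/24238/(-24403) = 35009*(-1/44537) - 47635*1/24238*(-1/24403) = -35009/44537 - 47635/24238*(-1/24403) = -35009/44537 + 47635/591479914 = -20704998789231/26342740929818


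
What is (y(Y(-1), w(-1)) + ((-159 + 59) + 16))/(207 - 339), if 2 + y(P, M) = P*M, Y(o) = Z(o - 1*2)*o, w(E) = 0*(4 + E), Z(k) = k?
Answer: 43/66 ≈ 0.65152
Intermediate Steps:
w(E) = 0
Y(o) = o*(-2 + o) (Y(o) = (o - 1*2)*o = (o - 2)*o = (-2 + o)*o = o*(-2 + o))
y(P, M) = -2 + M*P (y(P, M) = -2 + P*M = -2 + M*P)
(y(Y(-1), w(-1)) + ((-159 + 59) + 16))/(207 - 339) = ((-2 + 0*(-(-2 - 1))) + ((-159 + 59) + 16))/(207 - 339) = ((-2 + 0*(-1*(-3))) + (-100 + 16))/(-132) = ((-2 + 0*3) - 84)*(-1/132) = ((-2 + 0) - 84)*(-1/132) = (-2 - 84)*(-1/132) = -86*(-1/132) = 43/66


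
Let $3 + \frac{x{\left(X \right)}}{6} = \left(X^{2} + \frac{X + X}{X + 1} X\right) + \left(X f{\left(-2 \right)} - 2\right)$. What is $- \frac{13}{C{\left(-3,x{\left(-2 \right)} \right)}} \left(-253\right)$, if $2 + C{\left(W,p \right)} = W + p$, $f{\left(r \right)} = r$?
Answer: $- \frac{3289}{35} \approx -93.971$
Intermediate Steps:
$x{\left(X \right)} = -30 - 12 X + 6 X^{2} + \frac{12 X^{2}}{1 + X}$ ($x{\left(X \right)} = -18 + 6 \left(\left(X^{2} + \frac{X + X}{X + 1} X\right) + \left(X \left(-2\right) - 2\right)\right) = -18 + 6 \left(\left(X^{2} + \frac{2 X}{1 + X} X\right) - \left(2 + 2 X\right)\right) = -18 + 6 \left(\left(X^{2} + \frac{2 X^{2}}{1 + X}\right) - \left(2 + 2 X\right)\right) = -18 + 6 \left(-2 + X^{2} - 2 X + \frac{2 X^{2}}{1 + X}\right) = -18 + \left(-12 - 12 X + 6 X^{2} + \frac{12 X^{2}}{1 + X}\right) = -30 - 12 X + 6 X^{2} + \frac{12 X^{2}}{1 + X}$)
$C{\left(W,p \right)} = -2 + W + p$ ($C{\left(W,p \right)} = -2 + \left(W + p\right) = -2 + W + p$)
$- \frac{13}{C{\left(-3,x{\left(-2 \right)} \right)}} \left(-253\right) = - \frac{13}{-2 - 3 + \frac{6 \left(-5 + \left(-2\right)^{2} + \left(-2\right)^{3} - -14\right)}{1 - 2}} \left(-253\right) = - \frac{13}{-2 - 3 + \frac{6 \left(-5 + 4 - 8 + 14\right)}{-1}} \left(-253\right) = - \frac{13}{-2 - 3 + 6 \left(-1\right) 5} \left(-253\right) = - \frac{13}{-2 - 3 - 30} \left(-253\right) = - \frac{13}{-35} \left(-253\right) = \left(-13\right) \left(- \frac{1}{35}\right) \left(-253\right) = \frac{13}{35} \left(-253\right) = - \frac{3289}{35}$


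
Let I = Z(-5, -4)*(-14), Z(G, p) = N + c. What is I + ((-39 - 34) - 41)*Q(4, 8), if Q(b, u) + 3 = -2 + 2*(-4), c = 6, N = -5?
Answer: 1468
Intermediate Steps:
Z(G, p) = 1 (Z(G, p) = -5 + 6 = 1)
Q(b, u) = -13 (Q(b, u) = -3 + (-2 + 2*(-4)) = -3 + (-2 - 8) = -3 - 10 = -13)
I = -14 (I = 1*(-14) = -14)
I + ((-39 - 34) - 41)*Q(4, 8) = -14 + ((-39 - 34) - 41)*(-13) = -14 + (-73 - 41)*(-13) = -14 - 114*(-13) = -14 + 1482 = 1468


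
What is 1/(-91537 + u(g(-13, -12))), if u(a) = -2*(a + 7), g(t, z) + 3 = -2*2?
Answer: -1/91537 ≈ -1.0925e-5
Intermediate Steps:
g(t, z) = -7 (g(t, z) = -3 - 2*2 = -3 - 4 = -7)
u(a) = -14 - 2*a (u(a) = -2*(7 + a) = -14 - 2*a)
1/(-91537 + u(g(-13, -12))) = 1/(-91537 + (-14 - 2*(-7))) = 1/(-91537 + (-14 + 14)) = 1/(-91537 + 0) = 1/(-91537) = -1/91537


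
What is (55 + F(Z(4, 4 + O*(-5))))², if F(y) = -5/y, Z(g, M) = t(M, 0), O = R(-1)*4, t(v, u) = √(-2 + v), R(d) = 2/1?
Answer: 114925/38 + 275*I*√38/19 ≈ 3024.3 + 89.222*I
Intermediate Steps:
R(d) = 2 (R(d) = 2*1 = 2)
O = 8 (O = 2*4 = 8)
Z(g, M) = √(-2 + M)
(55 + F(Z(4, 4 + O*(-5))))² = (55 - 5/√(-2 + (4 + 8*(-5))))² = (55 - 5/√(-2 + (4 - 40)))² = (55 - 5/√(-2 - 36))² = (55 - 5*(-I*√38/38))² = (55 - (-5)*I*√38/38)² = (55 + 5*I*√38/38)²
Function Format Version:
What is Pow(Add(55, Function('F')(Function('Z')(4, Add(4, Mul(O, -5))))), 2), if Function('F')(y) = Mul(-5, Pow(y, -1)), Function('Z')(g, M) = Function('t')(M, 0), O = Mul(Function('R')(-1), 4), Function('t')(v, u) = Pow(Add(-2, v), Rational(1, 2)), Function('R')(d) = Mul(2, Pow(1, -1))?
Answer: Add(Rational(114925, 38), Mul(Rational(275, 19), I, Pow(38, Rational(1, 2)))) ≈ Add(3024.3, Mul(89.222, I))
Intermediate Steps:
Function('R')(d) = 2 (Function('R')(d) = Mul(2, 1) = 2)
O = 8 (O = Mul(2, 4) = 8)
Function('Z')(g, M) = Pow(Add(-2, M), Rational(1, 2))
Pow(Add(55, Function('F')(Function('Z')(4, Add(4, Mul(O, -5))))), 2) = Pow(Add(55, Mul(-5, Pow(Pow(Add(-2, Add(4, Mul(8, -5))), Rational(1, 2)), -1))), 2) = Pow(Add(55, Mul(-5, Pow(Pow(Add(-2, Add(4, -40)), Rational(1, 2)), -1))), 2) = Pow(Add(55, Mul(-5, Pow(Pow(Add(-2, -36), Rational(1, 2)), -1))), 2) = Pow(Add(55, Mul(-5, Pow(Pow(-38, Rational(1, 2)), -1))), 2) = Pow(Add(55, Mul(-5, Pow(Mul(I, Pow(38, Rational(1, 2))), -1))), 2) = Pow(Add(55, Mul(-5, Mul(Rational(-1, 38), I, Pow(38, Rational(1, 2))))), 2) = Pow(Add(55, Mul(Rational(5, 38), I, Pow(38, Rational(1, 2)))), 2)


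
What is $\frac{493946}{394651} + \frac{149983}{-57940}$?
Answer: $- \frac{30571709693}{22866078940} \approx -1.337$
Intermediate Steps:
$\frac{493946}{394651} + \frac{149983}{-57940} = 493946 \cdot \frac{1}{394651} + 149983 \left(- \frac{1}{57940}\right) = \frac{493946}{394651} - \frac{149983}{57940} = - \frac{30571709693}{22866078940}$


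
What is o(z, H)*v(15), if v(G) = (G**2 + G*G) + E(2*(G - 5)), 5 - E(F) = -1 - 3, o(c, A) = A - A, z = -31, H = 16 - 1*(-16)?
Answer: 0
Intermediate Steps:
H = 32 (H = 16 + 16 = 32)
o(c, A) = 0
E(F) = 9 (E(F) = 5 - (-1 - 3) = 5 - 1*(-4) = 5 + 4 = 9)
v(G) = 9 + 2*G**2 (v(G) = (G**2 + G*G) + 9 = (G**2 + G**2) + 9 = 2*G**2 + 9 = 9 + 2*G**2)
o(z, H)*v(15) = 0*(9 + 2*15**2) = 0*(9 + 2*225) = 0*(9 + 450) = 0*459 = 0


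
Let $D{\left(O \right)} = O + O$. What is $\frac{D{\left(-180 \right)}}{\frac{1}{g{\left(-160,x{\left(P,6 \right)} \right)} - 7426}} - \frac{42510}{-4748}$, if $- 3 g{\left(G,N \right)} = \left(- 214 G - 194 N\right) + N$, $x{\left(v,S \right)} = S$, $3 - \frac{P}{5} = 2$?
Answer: $\frac{15770978055}{2374} \approx 6.6432 \cdot 10^{6}$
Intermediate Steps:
$P = 5$ ($P = 15 - 10 = 5$)
$g{\left(G,N \right)} = \frac{193 N}{3} + \frac{214 G}{3}$ ($g{\left(G,N \right)} = - \frac{\left(- 214 G - 194 N\right) + N}{3} = - \frac{- 214 G - 193 N}{3} = \frac{193 N}{3} + \frac{214 G}{3}$)
$D{\left(O \right)} = 2 O$
$\frac{D{\left(-180 \right)}}{\frac{1}{g{\left(-160,x{\left(P,6 \right)} \right)} - 7426}} - \frac{42510}{-4748} = \frac{2 \left(-180\right)}{\frac{1}{\left(\frac{193}{3} \cdot 6 + \frac{214}{3} \left(-160\right)\right) - 7426}} - \frac{42510}{-4748} = - \frac{360}{\frac{1}{\left(386 - \frac{34240}{3}\right) - 7426}} - - \frac{21255}{2374} = - \frac{360}{\frac{1}{- \frac{33082}{3} - 7426}} + \frac{21255}{2374} = - \frac{360}{\frac{1}{- \frac{55360}{3}}} + \frac{21255}{2374} = - \frac{360}{- \frac{3}{55360}} + \frac{21255}{2374} = \left(-360\right) \left(- \frac{55360}{3}\right) + \frac{21255}{2374} = 6643200 + \frac{21255}{2374} = \frac{15770978055}{2374}$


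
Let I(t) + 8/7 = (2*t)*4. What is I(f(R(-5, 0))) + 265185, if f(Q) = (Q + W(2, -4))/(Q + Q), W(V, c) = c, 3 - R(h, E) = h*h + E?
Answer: 20419521/77 ≈ 2.6519e+5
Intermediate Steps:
R(h, E) = 3 - E - h**2 (R(h, E) = 3 - (h*h + E) = 3 - (h**2 + E) = 3 - (E + h**2) = 3 + (-E - h**2) = 3 - E - h**2)
f(Q) = (-4 + Q)/(2*Q) (f(Q) = (Q - 4)/(Q + Q) = (-4 + Q)/((2*Q)) = (-4 + Q)*(1/(2*Q)) = (-4 + Q)/(2*Q))
I(t) = -8/7 + 8*t (I(t) = -8/7 + (2*t)*4 = -8/7 + 8*t)
I(f(R(-5, 0))) + 265185 = (-8/7 + 8*((-4 + (3 - 1*0 - 1*(-5)**2))/(2*(3 - 1*0 - 1*(-5)**2)))) + 265185 = (-8/7 + 8*((-4 + (3 + 0 - 1*25))/(2*(3 + 0 - 1*25)))) + 265185 = (-8/7 + 8*((-4 + (3 + 0 - 25))/(2*(3 + 0 - 25)))) + 265185 = (-8/7 + 8*((1/2)*(-4 - 22)/(-22))) + 265185 = (-8/7 + 8*((1/2)*(-1/22)*(-26))) + 265185 = (-8/7 + 8*(13/22)) + 265185 = (-8/7 + 52/11) + 265185 = 276/77 + 265185 = 20419521/77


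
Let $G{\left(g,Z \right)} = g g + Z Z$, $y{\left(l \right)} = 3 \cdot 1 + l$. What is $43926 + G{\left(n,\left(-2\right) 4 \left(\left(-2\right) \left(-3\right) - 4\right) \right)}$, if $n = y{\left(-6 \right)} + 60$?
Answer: $47431$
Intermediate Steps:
$y{\left(l \right)} = 3 + l$
$n = 57$ ($n = \left(3 - 6\right) + 60 = -3 + 60 = 57$)
$G{\left(g,Z \right)} = Z^{2} + g^{2}$ ($G{\left(g,Z \right)} = g^{2} + Z^{2} = Z^{2} + g^{2}$)
$43926 + G{\left(n,\left(-2\right) 4 \left(\left(-2\right) \left(-3\right) - 4\right) \right)} = 43926 + \left(\left(\left(-2\right) 4 \left(\left(-2\right) \left(-3\right) - 4\right)\right)^{2} + 57^{2}\right) = 43926 + \left(\left(- 8 \left(6 - 4\right)\right)^{2} + 3249\right) = 43926 + \left(\left(\left(-8\right) 2\right)^{2} + 3249\right) = 43926 + \left(\left(-16\right)^{2} + 3249\right) = 43926 + \left(256 + 3249\right) = 43926 + 3505 = 47431$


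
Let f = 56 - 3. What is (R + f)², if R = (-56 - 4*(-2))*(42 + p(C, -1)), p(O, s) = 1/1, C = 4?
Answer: 4044121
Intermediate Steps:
f = 53
p(O, s) = 1
R = -2064 (R = (-56 - 4*(-2))*(42 + 1) = (-56 + 8)*43 = -48*43 = -2064)
(R + f)² = (-2064 + 53)² = (-2011)² = 4044121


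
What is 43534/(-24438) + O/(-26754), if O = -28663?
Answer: -77373707/108969042 ≈ -0.71005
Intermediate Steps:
43534/(-24438) + O/(-26754) = 43534/(-24438) - 28663/(-26754) = 43534*(-1/24438) - 28663*(-1/26754) = -21767/12219 + 28663/26754 = -77373707/108969042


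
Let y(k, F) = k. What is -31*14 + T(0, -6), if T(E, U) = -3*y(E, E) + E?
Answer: -434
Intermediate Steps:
T(E, U) = -2*E (T(E, U) = -3*E + E = -2*E)
-31*14 + T(0, -6) = -31*14 - 2*0 = -434 + 0 = -434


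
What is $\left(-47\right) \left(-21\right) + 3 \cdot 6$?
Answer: $1005$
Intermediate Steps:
$\left(-47\right) \left(-21\right) + 3 \cdot 6 = 987 + 18 = 1005$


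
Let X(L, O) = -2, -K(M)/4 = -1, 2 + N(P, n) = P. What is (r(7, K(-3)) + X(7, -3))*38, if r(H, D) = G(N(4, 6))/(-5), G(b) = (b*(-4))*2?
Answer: 228/5 ≈ 45.600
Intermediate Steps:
N(P, n) = -2 + P
G(b) = -8*b (G(b) = -4*b*2 = -8*b)
K(M) = 4 (K(M) = -4*(-1) = 4)
r(H, D) = 16/5 (r(H, D) = -8*(-2 + 4)/(-5) = -8*2*(-1/5) = -16*(-1/5) = 16/5)
(r(7, K(-3)) + X(7, -3))*38 = (16/5 - 2)*38 = (6/5)*38 = 228/5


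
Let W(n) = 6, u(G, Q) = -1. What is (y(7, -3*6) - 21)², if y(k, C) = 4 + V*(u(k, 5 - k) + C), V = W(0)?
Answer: 17161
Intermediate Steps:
V = 6
y(k, C) = -2 + 6*C (y(k, C) = 4 + 6*(-1 + C) = 4 + (-6 + 6*C) = -2 + 6*C)
(y(7, -3*6) - 21)² = ((-2 + 6*(-3*6)) - 21)² = ((-2 + 6*(-18)) - 21)² = ((-2 - 108) - 21)² = (-110 - 21)² = (-131)² = 17161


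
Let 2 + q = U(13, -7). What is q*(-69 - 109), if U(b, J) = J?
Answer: 1602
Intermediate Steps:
q = -9 (q = -2 - 7 = -9)
q*(-69 - 109) = -9*(-69 - 109) = -9*(-178) = 1602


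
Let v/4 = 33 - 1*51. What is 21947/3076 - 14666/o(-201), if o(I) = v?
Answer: 1459150/6921 ≈ 210.83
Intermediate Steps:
v = -72 (v = 4*(33 - 1*51) = 4*(33 - 51) = 4*(-18) = -72)
o(I) = -72
21947/3076 - 14666/o(-201) = 21947/3076 - 14666/(-72) = 21947*(1/3076) - 14666*(-1/72) = 21947/3076 + 7333/36 = 1459150/6921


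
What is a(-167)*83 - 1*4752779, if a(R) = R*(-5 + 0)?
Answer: -4683474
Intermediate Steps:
a(R) = -5*R (a(R) = R*(-5) = -5*R)
a(-167)*83 - 1*4752779 = -5*(-167)*83 - 1*4752779 = 835*83 - 4752779 = 69305 - 4752779 = -4683474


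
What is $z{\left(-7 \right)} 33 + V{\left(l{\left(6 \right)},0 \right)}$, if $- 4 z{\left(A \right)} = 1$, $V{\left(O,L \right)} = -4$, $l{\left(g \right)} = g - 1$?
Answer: $- \frac{49}{4} \approx -12.25$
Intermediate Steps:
$l{\left(g \right)} = -1 + g$
$z{\left(A \right)} = - \frac{1}{4}$ ($z{\left(A \right)} = \left(- \frac{1}{4}\right) 1 = - \frac{1}{4}$)
$z{\left(-7 \right)} 33 + V{\left(l{\left(6 \right)},0 \right)} = \left(- \frac{1}{4}\right) 33 - 4 = - \frac{33}{4} - 4 = - \frac{49}{4}$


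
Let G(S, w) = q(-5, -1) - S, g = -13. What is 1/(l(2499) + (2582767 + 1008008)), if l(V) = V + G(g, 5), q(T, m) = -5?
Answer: 1/3593282 ≈ 2.7830e-7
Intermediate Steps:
G(S, w) = -5 - S
l(V) = 8 + V (l(V) = V + (-5 - 1*(-13)) = V + (-5 + 13) = V + 8 = 8 + V)
1/(l(2499) + (2582767 + 1008008)) = 1/((8 + 2499) + (2582767 + 1008008)) = 1/(2507 + 3590775) = 1/3593282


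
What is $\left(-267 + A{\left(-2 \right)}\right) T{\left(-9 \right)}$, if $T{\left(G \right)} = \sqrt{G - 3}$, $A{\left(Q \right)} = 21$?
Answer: $- 492 i \sqrt{3} \approx - 852.17 i$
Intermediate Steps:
$T{\left(G \right)} = \sqrt{-3 + G}$
$\left(-267 + A{\left(-2 \right)}\right) T{\left(-9 \right)} = \left(-267 + 21\right) \sqrt{-3 - 9} = - 246 \sqrt{-12} = - 246 \cdot 2 i \sqrt{3} = - 492 i \sqrt{3}$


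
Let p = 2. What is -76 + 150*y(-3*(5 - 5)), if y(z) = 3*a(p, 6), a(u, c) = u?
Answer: 824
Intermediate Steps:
y(z) = 6 (y(z) = 3*2 = 6)
-76 + 150*y(-3*(5 - 5)) = -76 + 150*6 = -76 + 900 = 824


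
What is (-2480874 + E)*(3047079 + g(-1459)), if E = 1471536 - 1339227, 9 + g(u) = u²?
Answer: -12155587647315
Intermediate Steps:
g(u) = -9 + u²
E = 132309
(-2480874 + E)*(3047079 + g(-1459)) = (-2480874 + 132309)*(3047079 + (-9 + (-1459)²)) = -2348565*(3047079 + (-9 + 2128681)) = -2348565*(3047079 + 2128672) = -2348565*5175751 = -12155587647315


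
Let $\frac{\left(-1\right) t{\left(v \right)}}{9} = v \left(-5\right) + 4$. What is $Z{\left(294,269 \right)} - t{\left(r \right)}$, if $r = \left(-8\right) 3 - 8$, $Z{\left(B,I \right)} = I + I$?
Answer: $2014$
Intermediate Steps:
$Z{\left(B,I \right)} = 2 I$
$r = -32$ ($r = -24 - 8 = -32$)
$t{\left(v \right)} = -36 + 45 v$ ($t{\left(v \right)} = - 9 \left(v \left(-5\right) + 4\right) = - 9 \left(- 5 v + 4\right) = - 9 \left(4 - 5 v\right) = -36 + 45 v$)
$Z{\left(294,269 \right)} - t{\left(r \right)} = 2 \cdot 269 - \left(-36 + 45 \left(-32\right)\right) = 538 - \left(-36 - 1440\right) = 538 - -1476 = 538 + 1476 = 2014$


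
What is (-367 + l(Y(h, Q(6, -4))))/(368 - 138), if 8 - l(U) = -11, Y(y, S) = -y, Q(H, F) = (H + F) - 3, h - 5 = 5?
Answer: -174/115 ≈ -1.5130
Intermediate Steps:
h = 10 (h = 5 + 5 = 10)
Q(H, F) = -3 + F + H (Q(H, F) = (F + H) - 3 = -3 + F + H)
l(U) = 19 (l(U) = 8 - 1*(-11) = 8 + 11 = 19)
(-367 + l(Y(h, Q(6, -4))))/(368 - 138) = (-367 + 19)/(368 - 138) = -348/230 = -348*1/230 = -174/115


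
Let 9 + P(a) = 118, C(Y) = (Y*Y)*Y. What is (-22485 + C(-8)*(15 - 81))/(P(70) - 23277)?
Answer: -11307/23168 ≈ -0.48804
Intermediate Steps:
C(Y) = Y**3 (C(Y) = Y**2*Y = Y**3)
P(a) = 109 (P(a) = -9 + 118 = 109)
(-22485 + C(-8)*(15 - 81))/(P(70) - 23277) = (-22485 + (-8)**3*(15 - 81))/(109 - 23277) = (-22485 - 512*(-66))/(-23168) = (-22485 + 33792)*(-1/23168) = 11307*(-1/23168) = -11307/23168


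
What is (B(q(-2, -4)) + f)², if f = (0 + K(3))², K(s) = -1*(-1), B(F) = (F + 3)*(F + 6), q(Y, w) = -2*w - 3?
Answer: 7921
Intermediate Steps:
q(Y, w) = -3 - 2*w
B(F) = (3 + F)*(6 + F)
K(s) = 1
f = 1 (f = (0 + 1)² = 1² = 1)
(B(q(-2, -4)) + f)² = ((18 + (-3 - 2*(-4))² + 9*(-3 - 2*(-4))) + 1)² = ((18 + (-3 + 8)² + 9*(-3 + 8)) + 1)² = ((18 + 5² + 9*5) + 1)² = ((18 + 25 + 45) + 1)² = (88 + 1)² = 89² = 7921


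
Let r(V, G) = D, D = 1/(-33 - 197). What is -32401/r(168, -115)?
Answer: 7452230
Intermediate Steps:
D = -1/230 (D = 1/(-230) = -1/230 ≈ -0.0043478)
r(V, G) = -1/230
-32401/r(168, -115) = -32401/(-1/230) = -32401*(-230) = 7452230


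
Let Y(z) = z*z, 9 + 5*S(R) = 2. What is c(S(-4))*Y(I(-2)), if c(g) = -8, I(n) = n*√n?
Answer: 64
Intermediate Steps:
I(n) = n^(3/2)
S(R) = -7/5 (S(R) = -9/5 + (⅕)*2 = -9/5 + ⅖ = -7/5)
Y(z) = z²
c(S(-4))*Y(I(-2)) = -8*((-2)^(3/2))² = -8*(-2*I*√2)² = -8*(-8) = 64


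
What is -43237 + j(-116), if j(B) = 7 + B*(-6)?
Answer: -42534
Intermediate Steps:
j(B) = 7 - 6*B
-43237 + j(-116) = -43237 + (7 - 6*(-116)) = -43237 + (7 + 696) = -43237 + 703 = -42534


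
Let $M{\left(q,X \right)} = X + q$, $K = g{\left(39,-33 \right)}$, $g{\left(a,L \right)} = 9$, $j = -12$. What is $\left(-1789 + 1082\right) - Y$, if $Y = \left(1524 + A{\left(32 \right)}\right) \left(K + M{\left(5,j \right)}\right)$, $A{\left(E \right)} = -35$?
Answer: $-3685$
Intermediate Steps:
$K = 9$
$Y = 2978$ ($Y = \left(1524 - 35\right) \left(9 + \left(-12 + 5\right)\right) = 1489 \left(9 - 7\right) = 1489 \cdot 2 = 2978$)
$\left(-1789 + 1082\right) - Y = \left(-1789 + 1082\right) - 2978 = -707 - 2978 = -3685$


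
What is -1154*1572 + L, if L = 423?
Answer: -1813665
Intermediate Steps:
-1154*1572 + L = -1154*1572 + 423 = -1814088 + 423 = -1813665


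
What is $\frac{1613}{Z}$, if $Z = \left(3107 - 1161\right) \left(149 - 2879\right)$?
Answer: $- \frac{1613}{5312580} \approx -0.00030362$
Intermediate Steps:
$Z = -5312580$ ($Z = 1946 \left(-2730\right) = -5312580$)
$\frac{1613}{Z} = \frac{1613}{-5312580} = 1613 \left(- \frac{1}{5312580}\right) = - \frac{1613}{5312580}$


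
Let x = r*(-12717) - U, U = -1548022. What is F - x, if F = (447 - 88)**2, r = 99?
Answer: -160158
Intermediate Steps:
F = 128881 (F = 359**2 = 128881)
x = 289039 (x = 99*(-12717) - 1*(-1548022) = -1258983 + 1548022 = 289039)
F - x = 128881 - 1*289039 = 128881 - 289039 = -160158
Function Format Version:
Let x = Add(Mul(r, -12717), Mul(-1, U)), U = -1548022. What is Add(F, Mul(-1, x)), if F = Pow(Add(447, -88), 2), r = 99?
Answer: -160158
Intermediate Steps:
F = 128881 (F = Pow(359, 2) = 128881)
x = 289039 (x = Add(Mul(99, -12717), Mul(-1, -1548022)) = Add(-1258983, 1548022) = 289039)
Add(F, Mul(-1, x)) = Add(128881, Mul(-1, 289039)) = Add(128881, -289039) = -160158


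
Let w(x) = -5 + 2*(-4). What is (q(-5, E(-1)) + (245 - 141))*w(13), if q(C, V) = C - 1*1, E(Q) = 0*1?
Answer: -1274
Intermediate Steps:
E(Q) = 0
q(C, V) = -1 + C (q(C, V) = C - 1 = -1 + C)
w(x) = -13 (w(x) = -5 - 8 = -13)
(q(-5, E(-1)) + (245 - 141))*w(13) = ((-1 - 5) + (245 - 141))*(-13) = (-6 + 104)*(-13) = 98*(-13) = -1274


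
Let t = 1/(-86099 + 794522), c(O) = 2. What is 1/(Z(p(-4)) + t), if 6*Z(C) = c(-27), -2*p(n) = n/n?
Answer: 236141/78714 ≈ 3.0000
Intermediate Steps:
p(n) = -½ (p(n) = -n/(2*n) = -½*1 = -½)
t = 1/708423 ≈ 1.4116e-6
Z(C) = ⅓ (Z(C) = (⅙)*2 = ⅓)
1/(Z(p(-4)) + t) = 1/(⅓ + 1/708423) = 1/(78714/236141) = 236141/78714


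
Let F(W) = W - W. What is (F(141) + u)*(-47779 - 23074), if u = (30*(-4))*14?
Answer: 119033040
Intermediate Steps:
u = -1680 (u = -120*14 = -1680)
F(W) = 0
(F(141) + u)*(-47779 - 23074) = (0 - 1680)*(-47779 - 23074) = -1680*(-70853) = 119033040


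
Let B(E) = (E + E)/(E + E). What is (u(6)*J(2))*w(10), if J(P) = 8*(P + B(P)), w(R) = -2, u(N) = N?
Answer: -288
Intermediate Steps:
B(E) = 1 (B(E) = (2*E)/((2*E)) = (2*E)*(1/(2*E)) = 1)
J(P) = 8 + 8*P (J(P) = 8*(P + 1) = 8*(1 + P) = 8 + 8*P)
(u(6)*J(2))*w(10) = (6*(8 + 8*2))*(-2) = (6*(8 + 16))*(-2) = (6*24)*(-2) = 144*(-2) = -288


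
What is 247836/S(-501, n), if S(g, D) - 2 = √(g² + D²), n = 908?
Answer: -165224/358487 + 82612*√1075465/358487 ≈ 238.52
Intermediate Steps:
S(g, D) = 2 + √(D² + g²) (S(g, D) = 2 + √(g² + D²) = 2 + √(D² + g²))
247836/S(-501, n) = 247836/(2 + √(908² + (-501)²)) = 247836/(2 + √(824464 + 251001)) = 247836/(2 + √1075465)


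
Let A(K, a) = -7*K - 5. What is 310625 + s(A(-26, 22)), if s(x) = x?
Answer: 310802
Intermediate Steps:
A(K, a) = -5 - 7*K
310625 + s(A(-26, 22)) = 310625 + (-5 - 7*(-26)) = 310625 + (-5 + 182) = 310625 + 177 = 310802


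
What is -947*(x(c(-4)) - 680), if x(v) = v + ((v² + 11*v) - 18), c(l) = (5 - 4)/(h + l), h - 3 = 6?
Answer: 16467383/25 ≈ 6.5870e+5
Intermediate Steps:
h = 9 (h = 3 + 6 = 9)
c(l) = 1/(9 + l) (c(l) = (5 - 4)/(9 + l) = 1/(9 + l))
x(v) = -18 + v² + 12*v (x(v) = v + (-18 + v² + 11*v) = -18 + v² + 12*v)
-947*(x(c(-4)) - 680) = -947*((-18 + (1/(9 - 4))² + 12/(9 - 4)) - 680) = -947*((-18 + (1/5)² + 12/5) - 680) = -947*((-18 + (⅕)² + 12*(⅕)) - 680) = -947*((-18 + 1/25 + 12/5) - 680) = -947*(-389/25 - 680) = -947*(-17389/25) = 16467383/25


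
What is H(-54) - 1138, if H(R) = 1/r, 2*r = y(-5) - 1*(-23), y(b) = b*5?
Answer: -1139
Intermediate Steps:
y(b) = 5*b
r = -1 (r = (5*(-5) - 1*(-23))/2 = (-25 + 23)/2 = (½)*(-2) = -1)
H(R) = -1 (H(R) = 1/(-1) = 1*(-1) = -1)
H(-54) - 1138 = -1 - 1138 = -1139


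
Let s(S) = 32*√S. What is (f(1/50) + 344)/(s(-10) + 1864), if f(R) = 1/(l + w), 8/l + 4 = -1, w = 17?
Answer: 6172869/33540584 - 26493*I*√10/8385146 ≈ 0.18404 - 0.0099913*I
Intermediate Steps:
l = -8/5 (l = 8/(-4 - 1) = 8/(-5) = 8*(-⅕) = -8/5 ≈ -1.6000)
f(R) = 5/77 (f(R) = 1/(-8/5 + 17) = 1/(77/5) = 5/77)
(f(1/50) + 344)/(s(-10) + 1864) = (5/77 + 344)/(32*√(-10) + 1864) = 26493/(77*(32*(I*√10) + 1864)) = 26493/(77*(32*I*√10 + 1864)) = 26493/(77*(1864 + 32*I*√10))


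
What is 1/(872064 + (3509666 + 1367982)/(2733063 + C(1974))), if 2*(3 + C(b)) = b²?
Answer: 2340699/2041241771560 ≈ 1.1467e-6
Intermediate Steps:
C(b) = -3 + b²/2
1/(872064 + (3509666 + 1367982)/(2733063 + C(1974))) = 1/(872064 + (3509666 + 1367982)/(2733063 + (-3 + (½)*1974²))) = 1/(872064 + 4877648/(2733063 + (-3 + (½)*3896676))) = 1/(872064 + 4877648/(2733063 + (-3 + 1948338))) = 1/(872064 + 4877648/(2733063 + 1948335)) = 1/(872064 + 4877648/4681398) = 1/(872064 + 4877648*(1/4681398)) = 1/(872064 + 2438824/2340699) = 1/(2041241771560/2340699) = 2340699/2041241771560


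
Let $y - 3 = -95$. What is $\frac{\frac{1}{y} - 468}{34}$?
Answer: $- \frac{43057}{3128} \approx -13.765$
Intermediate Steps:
$y = -92$ ($y = 3 - 95 = -92$)
$\frac{\frac{1}{y} - 468}{34} = \frac{\frac{1}{-92} - 468}{34} = \frac{- \frac{1}{92} - 468}{34} = \frac{1}{34} \left(- \frac{43057}{92}\right) = - \frac{43057}{3128}$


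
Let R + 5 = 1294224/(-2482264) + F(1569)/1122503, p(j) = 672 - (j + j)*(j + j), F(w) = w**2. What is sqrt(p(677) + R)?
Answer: 2*I*sqrt(55578892832818238433036830682)/348293598349 ≈ 1353.8*I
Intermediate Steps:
p(j) = 672 - 4*j**2 (p(j) = 672 - 2*j*2*j = 672 - 4*j**2)
R = -1159221693716/348293598349 (R = -5 + (1294224/(-2482264) + 1569**2/1122503) = -5 + (1294224*(-1/2482264) + 2461761*(1/1122503)) = -5 + (-161778/310283 + 2461761/1122503) = -5 + 582246298029/348293598349 = -1159221693716/348293598349 ≈ -3.3283)
sqrt(p(677) + R) = sqrt((672 - 4*677**2) - 1159221693716/348293598349) = sqrt((672 - 4*458329) - 1159221693716/348293598349) = sqrt((672 - 1833316) - 1159221693716/348293598349) = sqrt(-1832644 - 1159221693716/348293598349) = sqrt(-638299332474398472/348293598349) = 2*I*sqrt(55578892832818238433036830682)/348293598349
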